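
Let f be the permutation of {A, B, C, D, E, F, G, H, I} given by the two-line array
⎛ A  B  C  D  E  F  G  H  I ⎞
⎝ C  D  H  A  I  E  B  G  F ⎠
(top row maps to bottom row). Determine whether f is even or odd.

odd

In disjoint-cycle form the cycle lengths are 6, 3.
A cycle of length ℓ contributes ℓ−1 transpositions, so f is a product of 5 + 2 = 7 transpositions — odd.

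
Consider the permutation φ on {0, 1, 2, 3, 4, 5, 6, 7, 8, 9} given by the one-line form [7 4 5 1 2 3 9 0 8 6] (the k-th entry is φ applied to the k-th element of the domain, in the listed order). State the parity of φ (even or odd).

even

In disjoint-cycle form the cycle lengths are 5, 2, 2, 1.
A cycle is odd iff its length is even; φ has 2 even-length cycles, so sgn(φ) = (−1)^2 and φ is even.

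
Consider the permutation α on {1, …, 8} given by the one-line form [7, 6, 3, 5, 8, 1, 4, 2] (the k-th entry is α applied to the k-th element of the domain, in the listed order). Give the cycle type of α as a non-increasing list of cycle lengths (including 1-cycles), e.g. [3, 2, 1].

[7, 1]

The disjoint cycles are (1, 7, 4, 5, 8, 2, 6)(3), with lengths 7, 1 in non-increasing order.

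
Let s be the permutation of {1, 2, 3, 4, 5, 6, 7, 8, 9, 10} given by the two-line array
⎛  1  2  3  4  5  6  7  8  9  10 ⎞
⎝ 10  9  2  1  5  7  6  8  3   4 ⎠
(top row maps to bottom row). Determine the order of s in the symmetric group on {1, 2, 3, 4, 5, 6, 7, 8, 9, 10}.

6

Decomposing into disjoint cycles gives cycle lengths 3, 3, 2, 1, 1.
The order of s is the least common multiple of its cycle lengths: lcm(3, 3, 2) = 6.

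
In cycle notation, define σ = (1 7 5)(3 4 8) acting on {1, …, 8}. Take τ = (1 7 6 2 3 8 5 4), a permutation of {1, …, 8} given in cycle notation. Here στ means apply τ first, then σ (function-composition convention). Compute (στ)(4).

(στ)(4) = σ(τ(4)). τ(4) = 1, then σ(1) = 7. So (στ)(4) = 7.

7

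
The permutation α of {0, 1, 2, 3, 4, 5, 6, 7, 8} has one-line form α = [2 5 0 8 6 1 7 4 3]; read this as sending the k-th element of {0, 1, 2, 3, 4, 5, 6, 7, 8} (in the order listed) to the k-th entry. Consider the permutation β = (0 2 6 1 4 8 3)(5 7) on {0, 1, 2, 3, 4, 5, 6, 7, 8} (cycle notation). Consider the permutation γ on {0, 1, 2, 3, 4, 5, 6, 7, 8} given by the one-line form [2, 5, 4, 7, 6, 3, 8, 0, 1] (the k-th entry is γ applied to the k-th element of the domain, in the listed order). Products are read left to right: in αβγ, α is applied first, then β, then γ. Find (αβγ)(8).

2

Apply the permutations in order: α(8) = 3, then β(3) = 0, then γ(0) = 2. So (αβγ)(8) = 2.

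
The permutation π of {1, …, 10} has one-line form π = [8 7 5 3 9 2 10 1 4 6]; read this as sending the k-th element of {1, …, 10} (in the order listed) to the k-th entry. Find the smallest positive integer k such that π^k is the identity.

Writing π as disjoint cycles, the cycle lengths are 4, 4, 2.
Since disjoint cycles commute, ord(π) = lcm(4, 4, 2) = 4.

4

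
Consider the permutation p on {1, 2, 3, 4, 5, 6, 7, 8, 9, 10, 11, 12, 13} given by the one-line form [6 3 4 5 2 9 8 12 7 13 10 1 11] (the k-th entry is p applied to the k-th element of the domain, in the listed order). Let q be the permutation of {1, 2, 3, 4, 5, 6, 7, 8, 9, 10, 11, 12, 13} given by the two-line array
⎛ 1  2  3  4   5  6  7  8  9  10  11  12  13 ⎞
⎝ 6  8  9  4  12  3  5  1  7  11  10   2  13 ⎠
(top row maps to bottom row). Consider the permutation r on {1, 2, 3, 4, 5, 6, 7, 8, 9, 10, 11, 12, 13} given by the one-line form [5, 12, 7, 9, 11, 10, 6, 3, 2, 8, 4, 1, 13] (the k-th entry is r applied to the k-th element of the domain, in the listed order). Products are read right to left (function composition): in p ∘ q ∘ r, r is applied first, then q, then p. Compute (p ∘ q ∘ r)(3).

2

Apply the permutations in order: r(3) = 7, then q(7) = 5, then p(5) = 2. So (p ∘ q ∘ r)(3) = 2.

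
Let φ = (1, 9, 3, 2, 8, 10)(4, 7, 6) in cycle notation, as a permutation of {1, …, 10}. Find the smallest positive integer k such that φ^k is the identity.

The disjoint cycles have lengths 6, 3, 1.
The order is lcm(6, 3) = 6.

6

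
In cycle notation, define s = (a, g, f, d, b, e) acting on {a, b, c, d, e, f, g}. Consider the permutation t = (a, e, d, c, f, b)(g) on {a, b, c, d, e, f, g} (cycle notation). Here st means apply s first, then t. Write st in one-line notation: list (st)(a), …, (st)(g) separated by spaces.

g d f a e c b

(st)(x) = t(s(x)). Computing each image: t(s(a)) = t(g) = g, t(s(b)) = t(e) = d, t(s(c)) = t(c) = f, t(s(d)) = t(b) = a, t(s(e)) = t(a) = e, t(s(f)) = t(d) = c, t(s(g)) = t(f) = b.
Hence st = [g d f a e c b].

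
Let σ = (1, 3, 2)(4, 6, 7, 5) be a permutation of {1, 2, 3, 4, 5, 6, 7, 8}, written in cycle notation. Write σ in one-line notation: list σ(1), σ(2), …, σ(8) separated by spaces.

Reading each image from the cycles: 1↦3, 2↦1, 3↦2, 4↦6, 5↦4, 6↦7, 7↦5, 8↦8.
So the one-line form is 3 1 2 6 4 7 5 8.

3 1 2 6 4 7 5 8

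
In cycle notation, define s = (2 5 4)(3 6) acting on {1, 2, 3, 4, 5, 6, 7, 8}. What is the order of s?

The disjoint cycles have lengths 3, 2, 1, 1, 1.
The order is lcm(3, 2) = 6.

6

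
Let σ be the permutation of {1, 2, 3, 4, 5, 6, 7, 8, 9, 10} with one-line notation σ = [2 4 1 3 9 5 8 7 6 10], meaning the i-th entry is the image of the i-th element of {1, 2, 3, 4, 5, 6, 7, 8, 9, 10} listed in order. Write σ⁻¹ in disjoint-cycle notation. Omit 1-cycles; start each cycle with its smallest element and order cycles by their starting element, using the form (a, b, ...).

The cycle decomposition of σ is (1, 2, 4, 3)(5, 9, 6)(7, 8).
Reversing each cycle (and rotating so the smallest element leads) gives σ⁻¹ = (1, 3, 4, 2)(5, 6, 9)(7, 8).

(1, 3, 4, 2)(5, 6, 9)(7, 8)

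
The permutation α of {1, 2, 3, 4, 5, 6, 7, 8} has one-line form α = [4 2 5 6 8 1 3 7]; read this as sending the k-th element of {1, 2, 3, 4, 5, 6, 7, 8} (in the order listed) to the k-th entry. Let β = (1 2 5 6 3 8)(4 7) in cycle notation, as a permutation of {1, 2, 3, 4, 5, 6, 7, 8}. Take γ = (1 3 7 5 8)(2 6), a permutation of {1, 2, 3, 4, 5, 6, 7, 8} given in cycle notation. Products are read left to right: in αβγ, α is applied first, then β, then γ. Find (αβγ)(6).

6

(αβγ)(6) = γ(β(α(6))). α(6) = 1, then β(1) = 2, then γ(2) = 6, so the result is 6.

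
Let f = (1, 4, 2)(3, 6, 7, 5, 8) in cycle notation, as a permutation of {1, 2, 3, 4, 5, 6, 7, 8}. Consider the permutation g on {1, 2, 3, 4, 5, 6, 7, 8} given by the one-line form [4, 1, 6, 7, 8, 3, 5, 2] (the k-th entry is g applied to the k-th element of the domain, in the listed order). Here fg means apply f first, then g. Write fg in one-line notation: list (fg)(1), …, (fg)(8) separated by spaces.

7 4 3 1 2 5 8 6

For each element, apply f then g: 1 → 4 → 7; 2 → 1 → 4; 3 → 6 → 3; 4 → 2 → 1; 5 → 8 → 2; 6 → 7 → 5; 7 → 5 → 8; 8 → 3 → 6.
Collecting the images, fg = [7 4 3 1 2 5 8 6].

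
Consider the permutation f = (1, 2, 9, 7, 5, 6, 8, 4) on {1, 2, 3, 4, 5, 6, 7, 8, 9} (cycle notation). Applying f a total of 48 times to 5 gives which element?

5 lies in the 8-cycle (1, 2, 9, 7, 5, 6, 8, 4).
Powers repeat with period 8 on this cycle, and 48 mod 8 = 0, so f^48(5) = f^0(5).
So f^48(5) = 5.

5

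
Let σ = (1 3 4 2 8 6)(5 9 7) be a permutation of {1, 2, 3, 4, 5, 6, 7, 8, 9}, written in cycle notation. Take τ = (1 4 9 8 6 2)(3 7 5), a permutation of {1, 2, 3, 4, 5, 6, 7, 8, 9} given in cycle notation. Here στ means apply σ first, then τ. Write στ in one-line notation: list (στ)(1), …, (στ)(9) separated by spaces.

(στ)(x) = τ(σ(x)). Computing each image: τ(σ(1)) = τ(3) = 7, τ(σ(2)) = τ(8) = 6, τ(σ(3)) = τ(4) = 9, τ(σ(4)) = τ(2) = 1, τ(σ(5)) = τ(9) = 8, τ(σ(6)) = τ(1) = 4, τ(σ(7)) = τ(5) = 3, τ(σ(8)) = τ(6) = 2, τ(σ(9)) = τ(7) = 5.
Hence στ = [7 6 9 1 8 4 3 2 5].

7 6 9 1 8 4 3 2 5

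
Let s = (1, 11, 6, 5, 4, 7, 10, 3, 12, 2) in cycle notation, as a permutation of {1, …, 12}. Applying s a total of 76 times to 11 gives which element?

3

11 lies in the 10-cycle (1, 11, 6, 5, 4, 7, 10, 3, 12, 2).
Powers repeat with period 10 on this cycle, and 76 mod 10 = 6, so s^76(11) = s^6(11).
Stepping 6 places around the cycle: 11 → 6 → 5 → 4 → 7 → 10 → 3.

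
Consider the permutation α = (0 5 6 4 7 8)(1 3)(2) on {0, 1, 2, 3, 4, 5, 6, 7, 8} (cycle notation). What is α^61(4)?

4 lies in the 6-cycle (0 5 6 4 7 8).
Since the cycle has length 6, α^61 acts on it the same as α^1 (61 mod 6 = 1).
Advancing 1 step from 4: 4 → 7.

7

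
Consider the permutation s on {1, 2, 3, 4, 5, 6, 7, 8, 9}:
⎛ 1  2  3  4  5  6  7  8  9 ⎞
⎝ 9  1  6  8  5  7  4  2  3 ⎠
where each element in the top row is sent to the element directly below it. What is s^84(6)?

2

Tracing 6 → 7 → … returns to 6 after 8 steps, so 6 lies in an 8-cycle (1 9 3 6 7 4 8 2).
On an 8-cycle, s^8 is the identity, so s^84 = s^4 there (84 ≡ 4 mod 8).
Stepping 4 places around the cycle: 6 → 7 → 4 → 8 → 2.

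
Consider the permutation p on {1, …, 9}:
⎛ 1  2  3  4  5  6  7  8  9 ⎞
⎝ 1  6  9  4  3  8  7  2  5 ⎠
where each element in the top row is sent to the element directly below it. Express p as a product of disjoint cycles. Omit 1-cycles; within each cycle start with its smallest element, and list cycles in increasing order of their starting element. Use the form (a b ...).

From 2: 2 → 6 → 8 → 2, closing the cycle (2 6 8).
Repeating from the next unused element and collecting all non-trivial cycles gives (2 6 8)(3 9 5).

(2 6 8)(3 9 5)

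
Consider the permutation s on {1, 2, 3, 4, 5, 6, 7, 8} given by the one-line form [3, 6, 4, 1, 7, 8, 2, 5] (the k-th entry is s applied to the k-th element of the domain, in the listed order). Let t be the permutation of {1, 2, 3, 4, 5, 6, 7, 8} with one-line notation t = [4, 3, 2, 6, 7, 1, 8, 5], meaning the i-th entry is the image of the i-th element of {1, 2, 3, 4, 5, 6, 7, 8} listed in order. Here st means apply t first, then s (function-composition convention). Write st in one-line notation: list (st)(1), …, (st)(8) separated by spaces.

(st)(x) = s(t(x)). Computing each image: s(t(1)) = s(4) = 1, s(t(2)) = s(3) = 4, s(t(3)) = s(2) = 6, s(t(4)) = s(6) = 8, s(t(5)) = s(7) = 2, s(t(6)) = s(1) = 3, s(t(7)) = s(8) = 5, s(t(8)) = s(5) = 7.
Hence st = [1 4 6 8 2 3 5 7].

1 4 6 8 2 3 5 7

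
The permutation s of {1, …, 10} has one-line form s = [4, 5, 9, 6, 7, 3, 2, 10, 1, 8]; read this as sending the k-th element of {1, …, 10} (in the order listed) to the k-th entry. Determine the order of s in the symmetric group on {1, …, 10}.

Decomposing into disjoint cycles gives cycle lengths 5, 3, 2.
The order is lcm(5, 3, 2) = 30.

30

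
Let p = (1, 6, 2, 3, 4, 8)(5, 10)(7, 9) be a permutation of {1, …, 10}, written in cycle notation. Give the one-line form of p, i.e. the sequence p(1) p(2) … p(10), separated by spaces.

6 3 4 8 10 2 9 1 7 5

Each element maps to the next entry in its cycle (wrapping to the front): 1↦6, 2↦3, 3↦4, 4↦8, 5↦10, 6↦2, 7↦9, 8↦1, 9↦7, 10↦5.
Listing these in domain order gives 6 3 4 8 10 2 9 1 7 5.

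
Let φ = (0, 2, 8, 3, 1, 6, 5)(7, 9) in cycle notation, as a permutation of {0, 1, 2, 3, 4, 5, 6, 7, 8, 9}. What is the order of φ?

The disjoint cycles have lengths 7, 2, 1.
The order of φ is the least common multiple of its cycle lengths: lcm(7, 2) = 14.

14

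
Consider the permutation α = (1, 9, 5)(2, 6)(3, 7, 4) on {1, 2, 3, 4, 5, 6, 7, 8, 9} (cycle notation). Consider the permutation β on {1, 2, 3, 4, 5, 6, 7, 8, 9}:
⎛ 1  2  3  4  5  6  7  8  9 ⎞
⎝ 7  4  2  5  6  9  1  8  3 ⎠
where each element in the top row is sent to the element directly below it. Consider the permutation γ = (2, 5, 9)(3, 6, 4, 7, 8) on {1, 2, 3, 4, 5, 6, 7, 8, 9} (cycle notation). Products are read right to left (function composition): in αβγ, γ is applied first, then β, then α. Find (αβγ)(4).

Apply the permutations in order: γ(4) = 7, then β(7) = 1, then α(1) = 9. So (αβγ)(4) = 9.

9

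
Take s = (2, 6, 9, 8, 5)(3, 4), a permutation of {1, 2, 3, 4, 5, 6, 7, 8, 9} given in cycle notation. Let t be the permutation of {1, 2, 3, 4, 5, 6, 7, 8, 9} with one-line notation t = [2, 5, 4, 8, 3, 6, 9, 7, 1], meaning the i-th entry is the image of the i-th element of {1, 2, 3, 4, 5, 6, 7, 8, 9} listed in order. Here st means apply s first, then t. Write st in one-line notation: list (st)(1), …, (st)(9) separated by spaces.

Chase each element through s then t: 1 → 1 → 2; 2 → 6 → 6; 3 → 4 → 8; 4 → 3 → 4; 5 → 2 → 5; 6 → 9 → 1; 7 → 7 → 9; 8 → 5 → 3; 9 → 8 → 7.
So st in one-line form is 2 6 8 4 5 1 9 3 7.

2 6 8 4 5 1 9 3 7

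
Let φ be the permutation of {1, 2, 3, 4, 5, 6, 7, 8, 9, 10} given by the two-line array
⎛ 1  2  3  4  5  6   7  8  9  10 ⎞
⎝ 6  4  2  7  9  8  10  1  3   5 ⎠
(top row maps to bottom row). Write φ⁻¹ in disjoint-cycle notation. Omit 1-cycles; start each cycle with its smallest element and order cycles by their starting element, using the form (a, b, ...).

First write φ in disjoint cycles: (1, 6, 8)(2, 4, 7, 10, 5, 9, 3).
The inverse reverses every cycle; in canonical form, φ⁻¹ = (1, 8, 6)(2, 3, 9, 5, 10, 7, 4).

(1, 8, 6)(2, 3, 9, 5, 10, 7, 4)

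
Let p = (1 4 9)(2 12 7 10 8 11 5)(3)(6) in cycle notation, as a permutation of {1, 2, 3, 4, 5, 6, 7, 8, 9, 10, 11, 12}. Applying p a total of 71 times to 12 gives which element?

12 lies in the 7-cycle (2 12 7 10 8 11 5).
Since the cycle has length 7, p^71 acts on it the same as p^1 (71 mod 7 = 1).
Advancing 1 step from 12: 12 → 7.

7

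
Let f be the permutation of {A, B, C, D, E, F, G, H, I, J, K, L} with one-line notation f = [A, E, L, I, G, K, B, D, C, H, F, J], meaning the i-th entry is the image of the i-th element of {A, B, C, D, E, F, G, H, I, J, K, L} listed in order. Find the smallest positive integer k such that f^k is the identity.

Writing f as disjoint cycles, the cycle lengths are 6, 3, 2, 1.
Since disjoint cycles commute, ord(f) = lcm(6, 3, 2) = 6.

6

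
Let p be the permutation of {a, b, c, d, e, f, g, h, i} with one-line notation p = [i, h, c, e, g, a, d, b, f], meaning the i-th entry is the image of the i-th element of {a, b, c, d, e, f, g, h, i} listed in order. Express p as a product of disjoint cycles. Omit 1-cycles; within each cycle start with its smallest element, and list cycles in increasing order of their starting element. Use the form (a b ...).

(a i f)(b h)(d e g)

From a: a → i → f → a, closing the cycle (a i f).
Continuing from each remaining unvisited element yields (a i f)(b h)(d e g).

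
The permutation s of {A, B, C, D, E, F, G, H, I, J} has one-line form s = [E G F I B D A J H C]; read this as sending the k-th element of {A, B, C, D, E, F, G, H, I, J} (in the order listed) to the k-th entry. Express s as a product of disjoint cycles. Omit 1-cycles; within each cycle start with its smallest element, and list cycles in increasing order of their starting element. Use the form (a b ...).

(A E B G)(C F D I H J)

From A: A → E → B → G → A, closing the cycle (A E B G).
Repeating from the next unused element and collecting all non-trivial cycles gives (A E B G)(C F D I H J).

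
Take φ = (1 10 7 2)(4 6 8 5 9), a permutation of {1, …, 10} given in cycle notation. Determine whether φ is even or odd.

The cycle lengths are 5, 4, 1.
A cycle of length ℓ contributes ℓ−1 transpositions, so φ is a product of 4 + 3 = 7 transpositions — odd.

odd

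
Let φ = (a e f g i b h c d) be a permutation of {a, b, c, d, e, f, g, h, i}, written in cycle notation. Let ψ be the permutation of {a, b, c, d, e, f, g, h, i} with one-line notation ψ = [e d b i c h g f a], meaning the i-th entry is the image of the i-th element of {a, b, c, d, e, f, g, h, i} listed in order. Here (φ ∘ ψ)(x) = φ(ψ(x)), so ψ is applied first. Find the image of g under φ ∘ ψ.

i

ψ(g) = g, then φ(g) = i; composing gives (φ ∘ ψ)(g) = i.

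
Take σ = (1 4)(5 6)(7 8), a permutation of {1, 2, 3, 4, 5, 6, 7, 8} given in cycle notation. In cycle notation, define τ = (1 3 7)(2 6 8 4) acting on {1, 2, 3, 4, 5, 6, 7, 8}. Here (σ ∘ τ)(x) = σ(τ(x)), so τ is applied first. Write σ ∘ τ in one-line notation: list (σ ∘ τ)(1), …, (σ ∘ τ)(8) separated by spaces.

For each element, apply τ then σ: 1 → 3 → 3; 2 → 6 → 5; 3 → 7 → 8; 4 → 2 → 2; 5 → 5 → 6; 6 → 8 → 7; 7 → 1 → 4; 8 → 4 → 1.
Collecting the images, σ ∘ τ = [3 5 8 2 6 7 4 1].

3 5 8 2 6 7 4 1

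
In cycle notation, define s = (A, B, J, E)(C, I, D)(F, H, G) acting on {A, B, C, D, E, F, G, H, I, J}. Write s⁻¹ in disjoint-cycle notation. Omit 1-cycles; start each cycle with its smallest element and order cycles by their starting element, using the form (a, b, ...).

If s sends a → b within a cycle, s⁻¹ sends b → a; equivalently, reverse each cycle.
After reversing and putting each cycle's least element first, s⁻¹ = (A, E, J, B)(C, D, I)(F, G, H).

(A, E, J, B)(C, D, I)(F, G, H)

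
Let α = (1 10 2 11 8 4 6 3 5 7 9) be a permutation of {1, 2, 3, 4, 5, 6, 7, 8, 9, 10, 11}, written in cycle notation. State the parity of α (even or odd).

even

The cycle lengths are 11.
A cycle of length ℓ contributes ℓ−1 transpositions, so α is a product of 10 transpositions — even.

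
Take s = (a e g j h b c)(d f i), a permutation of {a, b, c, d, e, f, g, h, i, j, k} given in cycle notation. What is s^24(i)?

i

i lies in the 3-cycle (d f i).
On a 3-cycle, s^3 is the identity, so s^24 = s^0 there (24 ≡ 0 mod 3).
So s^24(i) = i.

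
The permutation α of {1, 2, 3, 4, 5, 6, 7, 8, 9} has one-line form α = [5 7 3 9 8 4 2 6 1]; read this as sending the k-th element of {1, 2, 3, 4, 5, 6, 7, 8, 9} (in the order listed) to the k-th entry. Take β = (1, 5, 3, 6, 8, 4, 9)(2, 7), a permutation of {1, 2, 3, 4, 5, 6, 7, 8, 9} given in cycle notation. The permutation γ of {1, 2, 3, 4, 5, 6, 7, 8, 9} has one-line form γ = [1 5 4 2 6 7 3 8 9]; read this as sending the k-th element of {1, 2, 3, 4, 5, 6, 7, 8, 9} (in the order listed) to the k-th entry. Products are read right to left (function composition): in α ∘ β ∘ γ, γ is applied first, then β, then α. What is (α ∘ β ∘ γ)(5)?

6

(α ∘ β ∘ γ)(5) = α(β(γ(5))). γ(5) = 6, then β(6) = 8, then α(8) = 6, so the result is 6.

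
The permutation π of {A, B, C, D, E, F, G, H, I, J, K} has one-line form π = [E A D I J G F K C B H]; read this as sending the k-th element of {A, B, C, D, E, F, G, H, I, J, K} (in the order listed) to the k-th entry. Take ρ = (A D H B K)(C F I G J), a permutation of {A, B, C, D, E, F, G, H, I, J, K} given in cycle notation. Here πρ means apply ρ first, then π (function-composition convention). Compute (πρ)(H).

A

ρ(H) = B, then π(B) = A; composing gives (πρ)(H) = A.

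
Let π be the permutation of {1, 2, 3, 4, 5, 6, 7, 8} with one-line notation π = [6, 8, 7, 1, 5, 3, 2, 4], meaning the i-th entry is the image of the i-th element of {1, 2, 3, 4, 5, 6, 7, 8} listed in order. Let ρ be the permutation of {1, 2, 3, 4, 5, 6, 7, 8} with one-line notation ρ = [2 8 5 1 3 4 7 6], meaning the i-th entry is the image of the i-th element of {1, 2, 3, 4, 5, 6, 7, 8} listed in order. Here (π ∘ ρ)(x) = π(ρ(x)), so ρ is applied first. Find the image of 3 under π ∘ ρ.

5

(π ∘ ρ)(3) = π(ρ(3)). ρ(3) = 5, then π(5) = 5. So (π ∘ ρ)(3) = 5.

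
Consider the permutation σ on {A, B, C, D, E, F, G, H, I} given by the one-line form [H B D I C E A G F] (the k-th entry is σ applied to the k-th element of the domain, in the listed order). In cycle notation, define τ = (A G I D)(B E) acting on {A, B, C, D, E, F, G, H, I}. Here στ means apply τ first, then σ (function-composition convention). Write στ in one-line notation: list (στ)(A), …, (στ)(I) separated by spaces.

A C D H B E F G I

For each element, apply τ then σ: A → G → A; B → E → C; C → C → D; D → A → H; E → B → B; F → F → E; G → I → F; H → H → G; I → D → I.
So στ in one-line form is A C D H B E F G I.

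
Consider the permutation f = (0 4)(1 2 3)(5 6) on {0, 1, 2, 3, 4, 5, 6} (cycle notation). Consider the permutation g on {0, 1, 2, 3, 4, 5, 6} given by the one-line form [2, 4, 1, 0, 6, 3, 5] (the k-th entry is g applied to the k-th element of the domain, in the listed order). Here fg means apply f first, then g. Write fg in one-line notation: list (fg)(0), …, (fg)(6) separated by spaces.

6 1 0 4 2 5 3

(fg)(x) = g(f(x)). Computing each image: g(f(0)) = g(4) = 6, g(f(1)) = g(2) = 1, g(f(2)) = g(3) = 0, g(f(3)) = g(1) = 4, g(f(4)) = g(0) = 2, g(f(5)) = g(6) = 5, g(f(6)) = g(5) = 3.
Hence fg = [6 1 0 4 2 5 3].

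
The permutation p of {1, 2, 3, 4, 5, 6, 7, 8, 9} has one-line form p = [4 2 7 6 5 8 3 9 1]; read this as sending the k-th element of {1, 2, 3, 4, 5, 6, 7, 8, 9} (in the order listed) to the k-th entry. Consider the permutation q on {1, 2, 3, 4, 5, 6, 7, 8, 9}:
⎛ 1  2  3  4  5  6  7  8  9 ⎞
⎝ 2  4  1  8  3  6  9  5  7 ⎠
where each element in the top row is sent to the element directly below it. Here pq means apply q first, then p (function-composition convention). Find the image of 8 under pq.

First apply q: q(8) = 5, then p(5) = 5. Thus (pq)(8) = 5.

5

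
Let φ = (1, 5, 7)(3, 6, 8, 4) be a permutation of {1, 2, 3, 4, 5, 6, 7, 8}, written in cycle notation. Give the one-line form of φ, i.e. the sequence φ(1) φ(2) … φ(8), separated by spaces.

Reading each image from the cycles: 1↦5, 2↦2, 3↦6, 4↦3, 5↦7, 6↦8, 7↦1, 8↦4.
Listing these in domain order gives 5 2 6 3 7 8 1 4.

5 2 6 3 7 8 1 4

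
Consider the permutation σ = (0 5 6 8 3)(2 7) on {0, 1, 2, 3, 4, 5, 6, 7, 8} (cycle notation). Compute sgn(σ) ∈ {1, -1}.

The cycle lengths are 5, 2, 1, 1.
A cycle of length ℓ contributes ℓ−1 transpositions, so σ is a product of 4 + 1 = 5 transpositions — odd.

-1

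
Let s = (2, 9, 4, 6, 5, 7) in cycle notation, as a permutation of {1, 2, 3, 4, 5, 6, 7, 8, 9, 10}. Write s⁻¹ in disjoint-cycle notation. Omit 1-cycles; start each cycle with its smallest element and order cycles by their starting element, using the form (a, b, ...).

The inverse reverses each cycle.
Reversing each cycle of s and rotating so the smallest element leads gives (2, 7, 5, 6, 4, 9).

(2, 7, 5, 6, 4, 9)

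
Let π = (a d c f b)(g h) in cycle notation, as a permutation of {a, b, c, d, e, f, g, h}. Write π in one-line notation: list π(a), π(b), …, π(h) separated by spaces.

d a f c e b h g

Reading each image from the cycles: a→d, b→a, c→f, d→c, e→e, f→b, g→h, h→g.
Listing these in domain order gives d a f c e b h g.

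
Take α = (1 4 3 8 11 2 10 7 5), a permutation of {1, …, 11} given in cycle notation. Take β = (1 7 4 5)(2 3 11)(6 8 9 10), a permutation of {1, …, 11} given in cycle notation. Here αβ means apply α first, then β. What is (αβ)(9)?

10

First apply α: α(9) = 9, then β(9) = 10. Thus (αβ)(9) = 10.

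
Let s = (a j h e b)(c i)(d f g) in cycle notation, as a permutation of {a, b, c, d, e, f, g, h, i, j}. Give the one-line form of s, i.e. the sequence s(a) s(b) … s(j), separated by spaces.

j a i f b g d e c h

Image by image: a↦j, b↦a, c↦i, d↦f, e↦b, f↦g, g↦d, h↦e, i↦c, j↦h.
So the one-line form is j a i f b g d e c h.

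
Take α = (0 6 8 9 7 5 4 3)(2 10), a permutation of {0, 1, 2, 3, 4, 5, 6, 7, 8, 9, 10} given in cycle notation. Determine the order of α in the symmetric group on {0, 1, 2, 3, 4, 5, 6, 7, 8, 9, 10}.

The disjoint cycles have lengths 8, 2, 1.
The order of α is the least common multiple of its cycle lengths: lcm(8, 2) = 8.

8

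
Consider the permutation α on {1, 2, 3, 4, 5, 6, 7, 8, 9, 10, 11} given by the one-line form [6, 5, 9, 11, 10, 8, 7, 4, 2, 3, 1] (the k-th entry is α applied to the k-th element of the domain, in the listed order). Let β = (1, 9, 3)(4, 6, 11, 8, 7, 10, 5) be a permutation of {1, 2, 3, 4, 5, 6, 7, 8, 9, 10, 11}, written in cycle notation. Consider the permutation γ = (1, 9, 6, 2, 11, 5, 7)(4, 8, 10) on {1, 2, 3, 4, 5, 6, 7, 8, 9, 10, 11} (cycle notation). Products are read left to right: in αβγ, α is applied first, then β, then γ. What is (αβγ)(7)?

4

Apply the permutations in order: α(7) = 7, then β(7) = 10, then γ(10) = 4. So (αβγ)(7) = 4.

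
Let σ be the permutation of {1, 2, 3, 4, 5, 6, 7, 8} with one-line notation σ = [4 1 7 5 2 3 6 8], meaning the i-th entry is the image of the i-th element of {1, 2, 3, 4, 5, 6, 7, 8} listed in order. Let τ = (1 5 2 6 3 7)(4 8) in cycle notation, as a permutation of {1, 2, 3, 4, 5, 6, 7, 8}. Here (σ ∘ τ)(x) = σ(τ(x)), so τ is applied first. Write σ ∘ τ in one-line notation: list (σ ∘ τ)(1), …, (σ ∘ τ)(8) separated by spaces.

2 3 6 8 1 7 4 5

(σ ∘ τ)(x) = σ(τ(x)). Computing each image: σ(τ(1)) = σ(5) = 2, σ(τ(2)) = σ(6) = 3, σ(τ(3)) = σ(7) = 6, σ(τ(4)) = σ(8) = 8, σ(τ(5)) = σ(2) = 1, σ(τ(6)) = σ(3) = 7, σ(τ(7)) = σ(1) = 4, σ(τ(8)) = σ(4) = 5.
Hence σ ∘ τ = [2 3 6 8 1 7 4 5].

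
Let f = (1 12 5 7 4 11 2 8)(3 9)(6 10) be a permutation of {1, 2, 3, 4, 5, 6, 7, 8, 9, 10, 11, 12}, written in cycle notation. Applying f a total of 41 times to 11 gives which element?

11 lies in the 8-cycle (1 12 5 7 4 11 2 8).
On an 8-cycle, f^8 is the identity, so f^41 = f^1 there (41 ≡ 1 mod 8).
Stepping 1 place around the cycle: 11 → 2.

2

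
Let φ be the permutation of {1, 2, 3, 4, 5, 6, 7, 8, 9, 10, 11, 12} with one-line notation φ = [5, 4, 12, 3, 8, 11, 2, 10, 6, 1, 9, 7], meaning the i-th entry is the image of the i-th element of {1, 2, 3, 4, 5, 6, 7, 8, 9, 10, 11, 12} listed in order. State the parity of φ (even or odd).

odd

In disjoint-cycle form the cycle lengths are 5, 4, 3.
A cycle of length ℓ contributes ℓ−1 transpositions, so φ is a product of 4 + 3 + 2 = 9 transpositions — odd.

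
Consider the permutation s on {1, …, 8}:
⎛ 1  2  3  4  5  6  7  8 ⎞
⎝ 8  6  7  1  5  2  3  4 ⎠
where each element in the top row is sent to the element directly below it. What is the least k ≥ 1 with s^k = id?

Decomposing into disjoint cycles gives cycle lengths 3, 2, 2, 1.
The order is lcm(3, 2, 2) = 6.

6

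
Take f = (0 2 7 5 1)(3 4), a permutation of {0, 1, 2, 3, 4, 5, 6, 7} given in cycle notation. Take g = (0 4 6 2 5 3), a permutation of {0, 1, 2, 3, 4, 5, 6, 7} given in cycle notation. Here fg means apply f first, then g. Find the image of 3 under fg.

6

(fg)(3) = g(f(3)). f(3) = 4, then g(4) = 6. So (fg)(3) = 6.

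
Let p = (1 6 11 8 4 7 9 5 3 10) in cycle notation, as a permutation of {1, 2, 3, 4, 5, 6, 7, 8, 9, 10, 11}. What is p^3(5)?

5 lies in the 10-cycle (1 6 11 8 4 7 9 5 3 10).
Stepping 3 places around the cycle: 5 → 3 → 10 → 1.

1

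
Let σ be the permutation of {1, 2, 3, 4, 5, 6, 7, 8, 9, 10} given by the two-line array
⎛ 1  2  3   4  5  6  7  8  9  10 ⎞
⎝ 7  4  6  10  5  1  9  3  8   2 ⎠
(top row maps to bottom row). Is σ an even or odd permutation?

odd

In disjoint-cycle form the cycle lengths are 6, 3, 1.
A cycle is odd iff its length is even; σ has 1 even-length cycle, so sgn(σ) = (−1)^1 and σ is odd.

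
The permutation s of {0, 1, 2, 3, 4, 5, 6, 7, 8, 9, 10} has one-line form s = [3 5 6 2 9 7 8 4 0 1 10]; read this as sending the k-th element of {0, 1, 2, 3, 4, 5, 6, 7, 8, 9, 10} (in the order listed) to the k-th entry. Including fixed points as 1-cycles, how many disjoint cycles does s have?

The cycle decomposition is (0, 3, 2, 6, 8)(1, 5, 7, 4, 9)(10), which has 3 cycles (counting 1-cycles).

3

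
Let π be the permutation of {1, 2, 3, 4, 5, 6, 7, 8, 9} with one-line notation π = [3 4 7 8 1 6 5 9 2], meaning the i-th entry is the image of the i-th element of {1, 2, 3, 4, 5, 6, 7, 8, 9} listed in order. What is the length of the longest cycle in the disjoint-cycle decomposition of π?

Decomposing into disjoint cycles gives (1 3 7 5)(2 4 8 9); the longest has length 4.

4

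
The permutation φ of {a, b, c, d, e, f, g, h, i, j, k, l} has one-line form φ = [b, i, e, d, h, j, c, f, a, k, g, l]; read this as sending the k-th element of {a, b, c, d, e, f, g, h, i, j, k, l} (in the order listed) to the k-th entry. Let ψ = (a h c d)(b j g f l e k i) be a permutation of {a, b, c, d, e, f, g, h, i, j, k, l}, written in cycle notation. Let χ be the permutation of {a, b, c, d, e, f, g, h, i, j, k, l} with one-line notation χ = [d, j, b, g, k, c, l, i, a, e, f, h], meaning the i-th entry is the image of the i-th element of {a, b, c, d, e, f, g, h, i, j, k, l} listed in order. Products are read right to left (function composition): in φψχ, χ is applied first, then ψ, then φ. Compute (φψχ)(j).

Apply the permutations in order: χ(j) = e, then ψ(e) = k, then φ(k) = g. So (φψχ)(j) = g.

g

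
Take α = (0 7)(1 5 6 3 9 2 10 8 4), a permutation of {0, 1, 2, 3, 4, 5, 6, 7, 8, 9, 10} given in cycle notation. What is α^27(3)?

3

3 lies in the 9-cycle (1 5 6 3 9 2 10 8 4).
Since the cycle has length 9, α^27 acts on it the same as α^0 (27 mod 9 = 0).
So α^27(3) = 3.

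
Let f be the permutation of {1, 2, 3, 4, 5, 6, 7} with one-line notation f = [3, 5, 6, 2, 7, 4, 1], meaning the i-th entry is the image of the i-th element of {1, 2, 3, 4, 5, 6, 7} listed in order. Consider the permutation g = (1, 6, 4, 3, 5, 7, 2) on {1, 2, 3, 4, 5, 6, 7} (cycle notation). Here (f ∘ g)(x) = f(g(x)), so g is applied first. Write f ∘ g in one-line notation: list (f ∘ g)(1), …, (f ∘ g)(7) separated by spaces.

For each element, apply g then f: 1 → 6 → 4; 2 → 1 → 3; 3 → 5 → 7; 4 → 3 → 6; 5 → 7 → 1; 6 → 4 → 2; 7 → 2 → 5.
So f ∘ g in one-line form is 4 3 7 6 1 2 5.

4 3 7 6 1 2 5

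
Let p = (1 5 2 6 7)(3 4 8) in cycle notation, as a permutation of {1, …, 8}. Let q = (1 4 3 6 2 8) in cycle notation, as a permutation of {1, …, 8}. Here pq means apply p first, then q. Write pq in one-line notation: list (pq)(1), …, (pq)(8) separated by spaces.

For each element, apply p then q: 1 → 5 → 5; 2 → 6 → 2; 3 → 4 → 3; 4 → 8 → 1; 5 → 2 → 8; 6 → 7 → 7; 7 → 1 → 4; 8 → 3 → 6.
Collecting the images, pq = [5 2 3 1 8 7 4 6].

5 2 3 1 8 7 4 6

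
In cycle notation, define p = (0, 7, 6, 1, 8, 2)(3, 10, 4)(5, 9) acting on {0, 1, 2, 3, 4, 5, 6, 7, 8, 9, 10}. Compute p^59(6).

7

6 lies in the 6-cycle (0, 7, 6, 1, 8, 2).
Powers repeat with period 6 on this cycle, and 59 mod 6 = 5, so p^59(6) = p^5(6).
Stepping 5 places around the cycle: 6 → 1 → 8 → 2 → 0 → 7.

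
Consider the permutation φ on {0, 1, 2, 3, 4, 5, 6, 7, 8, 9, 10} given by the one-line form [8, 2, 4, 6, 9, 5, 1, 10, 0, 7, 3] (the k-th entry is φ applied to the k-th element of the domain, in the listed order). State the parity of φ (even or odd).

In disjoint-cycle form the cycle lengths are 8, 2, 1.
A cycle of length ℓ contributes ℓ−1 transpositions, so φ is a product of 7 + 1 = 8 transpositions — even.

even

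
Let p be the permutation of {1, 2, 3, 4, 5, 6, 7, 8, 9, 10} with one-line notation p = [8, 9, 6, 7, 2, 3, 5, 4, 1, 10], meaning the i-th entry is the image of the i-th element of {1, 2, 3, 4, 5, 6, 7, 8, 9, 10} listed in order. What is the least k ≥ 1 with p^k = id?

The disjoint-cycle form of p has cycle lengths 7, 2, 1.
The order is lcm(7, 2) = 14.

14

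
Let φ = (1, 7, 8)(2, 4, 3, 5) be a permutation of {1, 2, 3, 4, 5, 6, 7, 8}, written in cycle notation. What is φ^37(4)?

4 lies in the 4-cycle (2, 4, 3, 5).
Powers repeat with period 4 on this cycle, and 37 mod 4 = 1, so φ^37(4) = φ^1(4).
Stepping 1 place around the cycle: 4 → 3.

3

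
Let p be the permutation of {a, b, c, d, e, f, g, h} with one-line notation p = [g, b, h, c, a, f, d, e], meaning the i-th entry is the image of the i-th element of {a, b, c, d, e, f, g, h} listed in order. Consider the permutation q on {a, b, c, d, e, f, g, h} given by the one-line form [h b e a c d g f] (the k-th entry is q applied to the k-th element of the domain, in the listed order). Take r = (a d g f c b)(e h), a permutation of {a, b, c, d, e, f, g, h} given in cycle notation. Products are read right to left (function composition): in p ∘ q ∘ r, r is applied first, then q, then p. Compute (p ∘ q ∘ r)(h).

h

(p ∘ q ∘ r)(h) = p(q(r(h))). r(h) = e, then q(e) = c, then p(c) = h, so the result is h.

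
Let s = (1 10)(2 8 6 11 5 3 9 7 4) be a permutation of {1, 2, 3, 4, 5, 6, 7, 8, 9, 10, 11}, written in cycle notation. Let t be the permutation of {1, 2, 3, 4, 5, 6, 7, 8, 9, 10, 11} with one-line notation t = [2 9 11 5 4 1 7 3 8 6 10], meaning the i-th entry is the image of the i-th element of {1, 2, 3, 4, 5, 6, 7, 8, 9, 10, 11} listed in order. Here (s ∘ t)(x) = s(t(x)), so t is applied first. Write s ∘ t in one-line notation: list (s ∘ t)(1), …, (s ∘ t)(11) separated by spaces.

8 7 5 3 2 10 4 9 6 11 1

(s ∘ t)(x) = s(t(x)). Computing each image: s(t(1)) = s(2) = 8, s(t(2)) = s(9) = 7, s(t(3)) = s(11) = 5, s(t(4)) = s(5) = 3, s(t(5)) = s(4) = 2, s(t(6)) = s(1) = 10, s(t(7)) = s(7) = 4, s(t(8)) = s(3) = 9, s(t(9)) = s(8) = 6, s(t(10)) = s(6) = 11, s(t(11)) = s(10) = 1.
Hence s ∘ t = [8 7 5 3 2 10 4 9 6 11 1].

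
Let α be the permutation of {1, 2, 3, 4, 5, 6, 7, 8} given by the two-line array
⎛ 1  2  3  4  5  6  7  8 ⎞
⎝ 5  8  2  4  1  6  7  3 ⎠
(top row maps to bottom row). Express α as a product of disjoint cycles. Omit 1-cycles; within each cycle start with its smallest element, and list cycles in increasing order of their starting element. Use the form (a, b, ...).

From 1: 1 → 5 → 1, closing the cycle (1, 5).
Repeating from the next unused element and collecting all non-trivial cycles gives (1, 5)(2, 8, 3).

(1, 5)(2, 8, 3)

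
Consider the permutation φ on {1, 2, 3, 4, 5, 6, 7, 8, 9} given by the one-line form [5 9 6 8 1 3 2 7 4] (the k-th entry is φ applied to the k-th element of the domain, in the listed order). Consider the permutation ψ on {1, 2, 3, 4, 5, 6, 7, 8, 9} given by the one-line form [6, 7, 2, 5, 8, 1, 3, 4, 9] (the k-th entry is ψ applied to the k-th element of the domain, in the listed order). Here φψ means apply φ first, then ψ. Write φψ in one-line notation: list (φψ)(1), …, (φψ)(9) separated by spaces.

(φψ)(x) = ψ(φ(x)). Computing each image: ψ(φ(1)) = ψ(5) = 8, ψ(φ(2)) = ψ(9) = 9, ψ(φ(3)) = ψ(6) = 1, ψ(φ(4)) = ψ(8) = 4, ψ(φ(5)) = ψ(1) = 6, ψ(φ(6)) = ψ(3) = 2, ψ(φ(7)) = ψ(2) = 7, ψ(φ(8)) = ψ(7) = 3, ψ(φ(9)) = ψ(4) = 5.
Hence φψ = [8 9 1 4 6 2 7 3 5].

8 9 1 4 6 2 7 3 5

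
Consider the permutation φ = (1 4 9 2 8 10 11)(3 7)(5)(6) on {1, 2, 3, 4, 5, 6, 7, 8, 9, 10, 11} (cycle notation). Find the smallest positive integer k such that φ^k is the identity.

14

The cycle type of φ is (7, 2, 1, 1).
The order of φ is the least common multiple of its cycle lengths: lcm(7, 2) = 14.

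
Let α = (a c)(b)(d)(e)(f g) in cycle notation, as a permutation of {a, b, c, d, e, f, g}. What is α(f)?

g

Within (f g), f ↦ g.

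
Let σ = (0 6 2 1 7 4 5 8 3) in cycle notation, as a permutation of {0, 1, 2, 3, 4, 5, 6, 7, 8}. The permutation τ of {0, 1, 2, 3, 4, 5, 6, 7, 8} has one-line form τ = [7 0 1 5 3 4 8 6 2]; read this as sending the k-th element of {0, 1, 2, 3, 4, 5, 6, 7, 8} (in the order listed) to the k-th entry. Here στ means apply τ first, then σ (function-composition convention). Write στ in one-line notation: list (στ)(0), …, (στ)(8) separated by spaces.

4 6 7 8 0 5 3 2 1

(στ)(x) = σ(τ(x)). Computing each image: σ(τ(0)) = σ(7) = 4, σ(τ(1)) = σ(0) = 6, σ(τ(2)) = σ(1) = 7, σ(τ(3)) = σ(5) = 8, σ(τ(4)) = σ(3) = 0, σ(τ(5)) = σ(4) = 5, σ(τ(6)) = σ(8) = 3, σ(τ(7)) = σ(6) = 2, σ(τ(8)) = σ(2) = 1.
Hence στ = [4 6 7 8 0 5 3 2 1].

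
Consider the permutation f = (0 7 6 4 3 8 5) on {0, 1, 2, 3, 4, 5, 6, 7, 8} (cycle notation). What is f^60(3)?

7

3 lies in the 7-cycle (0 7 6 4 3 8 5).
On a 7-cycle, f^7 is the identity, so f^60 = f^4 there (60 ≡ 4 mod 7).
Stepping 4 places around the cycle: 3 → 8 → 5 → 0 → 7.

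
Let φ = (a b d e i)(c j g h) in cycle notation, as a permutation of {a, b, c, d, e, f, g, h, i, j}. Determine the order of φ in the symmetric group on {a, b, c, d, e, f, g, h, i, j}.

20

The disjoint cycles have lengths 5, 4, 1.
Since disjoint cycles commute, ord(φ) = lcm(5, 4) = 20.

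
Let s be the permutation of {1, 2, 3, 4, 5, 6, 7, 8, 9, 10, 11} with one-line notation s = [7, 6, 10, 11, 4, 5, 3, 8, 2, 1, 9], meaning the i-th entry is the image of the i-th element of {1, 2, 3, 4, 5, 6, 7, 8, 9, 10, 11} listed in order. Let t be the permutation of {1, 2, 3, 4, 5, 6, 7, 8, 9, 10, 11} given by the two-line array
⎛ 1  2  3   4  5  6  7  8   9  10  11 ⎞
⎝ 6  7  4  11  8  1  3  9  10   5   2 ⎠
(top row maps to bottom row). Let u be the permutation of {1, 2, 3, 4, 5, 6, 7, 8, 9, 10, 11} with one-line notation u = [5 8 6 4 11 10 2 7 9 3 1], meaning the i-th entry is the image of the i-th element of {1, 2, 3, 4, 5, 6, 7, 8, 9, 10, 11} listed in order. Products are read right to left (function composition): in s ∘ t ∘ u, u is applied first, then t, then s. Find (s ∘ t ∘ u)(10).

Apply the permutations in order: u(10) = 3, then t(3) = 4, then s(4) = 11. So (s ∘ t ∘ u)(10) = 11.

11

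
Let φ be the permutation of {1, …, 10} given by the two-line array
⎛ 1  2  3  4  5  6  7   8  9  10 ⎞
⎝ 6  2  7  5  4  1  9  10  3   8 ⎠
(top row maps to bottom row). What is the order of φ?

Decomposing into disjoint cycles gives cycle lengths 3, 2, 2, 2, 1.
Since disjoint cycles commute, ord(φ) = lcm(3, 2, 2, 2) = 6.

6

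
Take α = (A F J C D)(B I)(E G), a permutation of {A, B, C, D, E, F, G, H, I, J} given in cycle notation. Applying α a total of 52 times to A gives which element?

A lies in the 5-cycle (A F J C D).
Powers repeat with period 5 on this cycle, and 52 mod 5 = 2, so α^52(A) = α^2(A).
Stepping 2 places around the cycle: A → F → J.

J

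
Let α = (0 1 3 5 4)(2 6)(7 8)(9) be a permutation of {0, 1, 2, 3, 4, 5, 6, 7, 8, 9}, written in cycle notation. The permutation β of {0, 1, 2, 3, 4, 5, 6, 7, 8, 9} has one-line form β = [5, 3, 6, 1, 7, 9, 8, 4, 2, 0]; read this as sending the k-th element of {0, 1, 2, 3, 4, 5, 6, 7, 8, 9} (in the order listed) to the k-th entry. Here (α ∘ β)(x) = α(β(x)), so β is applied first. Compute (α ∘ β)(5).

(α ∘ β)(5) = α(β(5)). β(5) = 9, then α(9) = 9. So (α ∘ β)(5) = 9.

9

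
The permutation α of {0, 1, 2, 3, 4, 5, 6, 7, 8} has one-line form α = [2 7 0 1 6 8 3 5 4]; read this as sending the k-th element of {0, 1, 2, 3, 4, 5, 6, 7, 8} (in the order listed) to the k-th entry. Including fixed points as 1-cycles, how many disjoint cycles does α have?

2

The cycle decomposition is (0 2)(1 7 5 8 4 6 3), which has 2 cycles (counting 1-cycles).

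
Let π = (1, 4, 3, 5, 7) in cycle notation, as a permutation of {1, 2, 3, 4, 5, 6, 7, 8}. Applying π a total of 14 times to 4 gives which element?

4 lies in the 5-cycle (1, 4, 3, 5, 7).
Since the cycle has length 5, π^14 acts on it the same as π^4 (14 mod 5 = 4).
Stepping 4 places around the cycle: 4 → 3 → 5 → 7 → 1.

1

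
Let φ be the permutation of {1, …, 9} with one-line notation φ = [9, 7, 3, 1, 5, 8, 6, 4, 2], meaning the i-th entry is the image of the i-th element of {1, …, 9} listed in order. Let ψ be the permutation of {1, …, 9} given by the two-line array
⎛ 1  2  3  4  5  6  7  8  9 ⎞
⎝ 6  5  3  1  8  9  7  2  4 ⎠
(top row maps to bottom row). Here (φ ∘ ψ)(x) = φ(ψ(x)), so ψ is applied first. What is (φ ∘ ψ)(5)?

4

ψ(5) = 8, then φ(8) = 4; composing gives (φ ∘ ψ)(5) = 4.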